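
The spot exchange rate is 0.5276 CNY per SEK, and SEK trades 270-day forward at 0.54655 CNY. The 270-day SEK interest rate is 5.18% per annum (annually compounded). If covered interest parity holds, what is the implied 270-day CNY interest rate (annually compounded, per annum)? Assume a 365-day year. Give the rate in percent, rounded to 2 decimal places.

10.32%

T = 270/365 years.
By CIP, F/S equals the CNY-to-SEK growth ratio: 0.54655/0.5276 = 1.0359174.
The SEK side grows by (1 + 0.0518)^(270/365) = 1.038065.
That pins the CNY growth at 1.0753496.
r = 1.0753496^(365/270) − 1 = 0.103190 → 10.32%.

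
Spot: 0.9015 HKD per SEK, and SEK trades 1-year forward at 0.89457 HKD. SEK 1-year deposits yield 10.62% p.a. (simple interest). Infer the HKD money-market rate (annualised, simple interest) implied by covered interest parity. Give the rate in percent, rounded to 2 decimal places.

T = 1 year.
By CIP, F/S equals the HKD-to-SEK growth ratio: 0.89457/0.9015 = 0.9923128.
SEK growth factor: 1 + 0.1062×1 = 1.106200.
That pins the HKD growth at 1.0976964.
r = (1.0976964 − 1)/1 = 0.097696 → 9.77%.

9.77%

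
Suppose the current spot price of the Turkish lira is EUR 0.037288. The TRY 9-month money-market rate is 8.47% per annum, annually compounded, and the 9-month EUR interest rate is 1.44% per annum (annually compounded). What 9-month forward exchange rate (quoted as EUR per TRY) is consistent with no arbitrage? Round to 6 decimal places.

T = 9/12 years.
EUR growth factor: (1 + 0.0144)^(9/12) = 1.0107807.
TRY accumulates by (1 + 0.0847)^(9/12) = 1.0628751.
So F = 0.037288 × 1.0107807 / 1.0628751 = 0.03546041 (EUR/TRY).

0.035460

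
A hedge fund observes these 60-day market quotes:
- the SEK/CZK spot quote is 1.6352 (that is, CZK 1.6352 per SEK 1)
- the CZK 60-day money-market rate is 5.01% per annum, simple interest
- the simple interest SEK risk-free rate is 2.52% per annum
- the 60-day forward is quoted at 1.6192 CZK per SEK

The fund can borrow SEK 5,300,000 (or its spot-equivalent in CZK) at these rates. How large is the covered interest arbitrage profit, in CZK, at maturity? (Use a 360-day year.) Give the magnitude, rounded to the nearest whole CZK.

T = 60/360 years.
Route A — deposit SEK, sell forward: 5,300,000 × 1.004200 × 1.6192 = CZK 8,617,803.39.
Route B — convert at spot, deposit CZK: 5,300,000 × 1.6352 × 1.008350 = CZK 8,738,925.78.
The quoted forward undervalues SEK, so borrow SEK, convert to CZK at spot, deposit the CZK at 5.01%, and buy SEK forward at 1.6192 to cover the loan.
The gap between the two covered legs is CZK 121,122.

CZK 121,122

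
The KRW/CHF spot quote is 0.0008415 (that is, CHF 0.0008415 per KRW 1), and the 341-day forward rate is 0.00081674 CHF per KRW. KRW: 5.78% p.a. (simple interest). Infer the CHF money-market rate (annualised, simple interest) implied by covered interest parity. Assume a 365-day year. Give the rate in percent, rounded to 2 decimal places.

T = 341/365 years.
CIP gives F = S · g_CHF/g_KRW, so g_CHF/g_KRW = 0.00081674/0.0008415 = 0.9705764.
The KRW side grows by 1 + 0.0578×341/365 = 1.0539995.
That pins the CHF growth at 1.022987.
r = (1.022987 − 1)/(341/365) = 0.024605 → 2.46%.

2.46%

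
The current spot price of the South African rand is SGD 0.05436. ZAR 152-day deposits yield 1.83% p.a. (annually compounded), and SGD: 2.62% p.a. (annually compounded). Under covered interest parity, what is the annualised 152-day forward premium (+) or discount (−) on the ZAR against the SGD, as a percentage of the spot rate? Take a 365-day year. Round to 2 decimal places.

+0.77%

T = 152/365 years.
F = S · g_SGD/g_ZAR = 0.05436 × 1.0108284/1.0075805 = 0.05453523.
Annualised premium = (F − S)/S × (1/T) = (0.05453523 − 0.05436)/0.05436 ÷ (152/365) = 0.77%.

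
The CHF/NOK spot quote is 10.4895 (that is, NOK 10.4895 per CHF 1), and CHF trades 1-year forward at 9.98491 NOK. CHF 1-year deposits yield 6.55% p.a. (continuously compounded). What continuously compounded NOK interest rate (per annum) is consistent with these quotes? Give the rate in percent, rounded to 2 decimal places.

1.62%

T = 1 year.
CIP gives F = S · g_NOK/g_CHF, so g_NOK/g_CHF = 9.98491/10.4895 = 0.9518957.
The CHF side grows by e^(0.0655×1) = 1.0676927.
That pins the NOK growth at 1.0163321.
Take logs: ln 1.0163321 / 1 = 0.016200, so 1.62%.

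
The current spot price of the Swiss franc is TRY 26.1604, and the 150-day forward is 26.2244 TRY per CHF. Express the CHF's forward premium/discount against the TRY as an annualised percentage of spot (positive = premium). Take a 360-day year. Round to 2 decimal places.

T = 150/360 years.
Period premium: (26.2244 − 26.1604)/26.1604 = 0.0024464.
×(1/T) gives 0.59% p.a.

+0.59%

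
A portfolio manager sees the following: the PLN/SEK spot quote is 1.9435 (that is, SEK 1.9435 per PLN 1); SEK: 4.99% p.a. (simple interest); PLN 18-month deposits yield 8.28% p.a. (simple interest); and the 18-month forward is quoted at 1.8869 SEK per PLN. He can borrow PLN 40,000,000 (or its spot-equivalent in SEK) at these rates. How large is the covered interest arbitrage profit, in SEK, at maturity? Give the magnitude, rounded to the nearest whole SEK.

T = 18/12 years.
Route A — deposit PLN, sell forward: 40,000,000 × 1.124200 × 1.8869 = SEK 84,850,119.20.
Route B — convert at spot, deposit SEK: 40,000,000 × 1.9435 × 1.074850 = SEK 83,558,839.00.
The quoted forward overvalues PLN, so borrow SEK, buy PLN at spot, deposit the PLN at 8.28%, and sell the proceeds forward at 1.8869.
Profit = 84,850,119.20 − 83,558,839.00 = SEK 1,291,280.

SEK 1,291,280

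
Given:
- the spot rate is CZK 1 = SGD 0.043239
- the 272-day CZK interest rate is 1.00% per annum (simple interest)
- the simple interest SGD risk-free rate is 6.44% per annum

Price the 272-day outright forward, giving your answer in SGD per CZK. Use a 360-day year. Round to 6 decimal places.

T = 272/360 years.
Growth of 1 SGD over T: 1 + 0.0644×272/360 = 1.0486578.
CZK accumulates by 1 + 0.0100×272/360 = 1.0075556.
CIP: F = S · (grow SGD)/(grow CZK) = 0.043239 × 1.0486578/1.0075556 = 0.04500289 SGD per CZK.

0.045003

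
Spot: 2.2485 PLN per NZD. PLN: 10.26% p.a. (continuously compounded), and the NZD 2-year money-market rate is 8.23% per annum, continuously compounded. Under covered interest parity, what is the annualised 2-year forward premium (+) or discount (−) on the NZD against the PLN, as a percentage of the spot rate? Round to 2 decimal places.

+2.07%

T = 2 years.
F = S · g_PLN/g_NZD = 2.2485 × 1.2277706/1.1789215 = 2.3416675.
Annualised premium = (F − S)/S × (1/T) = (2.3416675 − 2.2485)/2.2485 ÷ 2 = 2.07%.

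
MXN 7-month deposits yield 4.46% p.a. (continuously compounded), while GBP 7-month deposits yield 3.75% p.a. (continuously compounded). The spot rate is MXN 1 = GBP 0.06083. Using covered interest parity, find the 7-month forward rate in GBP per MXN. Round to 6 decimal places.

T = 7/12 years.
Growth of 1 GBP over T: e^(0.0375×7/12) = 1.022116.
MXN growth factor: e^(0.0446×7/12) = 1.0263581.
Forward (GBP per MXN) = 0.06083 × 1.022116 / 1.0263581 = 0.06057858.

0.060579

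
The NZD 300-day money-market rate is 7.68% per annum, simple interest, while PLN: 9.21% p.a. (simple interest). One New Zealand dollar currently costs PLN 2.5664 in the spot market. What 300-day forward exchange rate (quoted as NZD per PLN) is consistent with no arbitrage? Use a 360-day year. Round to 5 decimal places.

T = 300/360 years.
PLN growth factor: 1 + 0.0921×300/360 = 1.076750.
NZD accumulates by 1 + 0.0768×300/360 = 1.064000.
Forward (PLN per NZD) = 2.5664 × 1.076750 / 1.064000 = 2.597153.
Invert for NZD per PLN: 1 / 2.597153 = 0.38504.

0.38504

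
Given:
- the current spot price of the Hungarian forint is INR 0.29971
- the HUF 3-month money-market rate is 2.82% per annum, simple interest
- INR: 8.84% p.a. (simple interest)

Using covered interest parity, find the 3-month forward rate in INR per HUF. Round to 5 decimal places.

0.30419

T = 3/12 years.
INR accumulates by 1 + 0.0884×3/12 = 1.022100.
HUF growth factor: 1 + 0.0282×3/12 = 1.007050.
Forward (INR per HUF) = 0.29971 × 1.022100 / 1.007050 = 0.3041891.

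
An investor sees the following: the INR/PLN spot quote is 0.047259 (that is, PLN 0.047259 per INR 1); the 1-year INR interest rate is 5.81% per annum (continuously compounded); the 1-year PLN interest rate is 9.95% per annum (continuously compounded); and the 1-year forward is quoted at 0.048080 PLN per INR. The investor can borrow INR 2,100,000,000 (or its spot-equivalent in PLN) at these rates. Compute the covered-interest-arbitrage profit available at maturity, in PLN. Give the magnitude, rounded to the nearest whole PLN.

PLN 2,618,641

T = 1 year.
Keep in INR, deliver into the forward: 2,100,000,000·1.05982097251·0.048080 = PLN 107,008,003.95.
Swap to PLN now, deposit: 2,100,000,000·0.047259·1.10461847074 = PLN 109,626,645.05.
The quoted forward undervalues INR, so borrow INR, convert to PLN at spot, deposit the PLN at 9.95%, and buy INR forward at 0.048080 to cover the loan.
Arbitrage profit = |107,008,003.95 − 109,626,645.05| = PLN 2,618,641.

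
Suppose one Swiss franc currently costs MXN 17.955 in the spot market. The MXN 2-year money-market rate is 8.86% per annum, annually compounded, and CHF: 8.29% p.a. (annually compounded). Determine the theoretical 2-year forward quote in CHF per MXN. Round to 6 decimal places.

T = 2 years.
MXN accumulates by (1 + 0.0886)^2 = 1.185050.
CHF growth factor: (1 + 0.0829)^2 = 1.1726724.
Forward (MXN per CHF) = 17.955 × 1.185050 / 1.1726724 = 18.14452.
Invert for CHF per MXN: 1 / 18.14452 = 0.055113.

0.055113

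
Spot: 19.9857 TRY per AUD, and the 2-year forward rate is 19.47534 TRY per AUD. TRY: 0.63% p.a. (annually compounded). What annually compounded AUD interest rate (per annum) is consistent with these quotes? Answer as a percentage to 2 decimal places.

T = 2 years.
F/S = 19.47534/19.9857 = 0.9744637 = (growth of TRY) / (growth of AUD).
TRY growth factor: (1 + 0.0063)^2 = 1.0126397.
That pins the AUD growth at 1.0391764.
r = 1.0391764^(1/2) − 1 = 0.019400 → 1.94%.

1.94%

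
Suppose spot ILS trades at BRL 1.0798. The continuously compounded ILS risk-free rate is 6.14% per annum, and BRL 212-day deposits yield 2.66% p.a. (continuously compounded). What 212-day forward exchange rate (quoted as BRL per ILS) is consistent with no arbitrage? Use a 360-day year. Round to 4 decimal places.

T = 212/360 years.
BRL growth factor: e^(0.0266×212/360) = 1.0157878.
ILS growth factor: e^(0.0614×212/360) = 1.0368194.
Forward (BRL per ILS) = 1.0798 × 1.0157878 / 1.0368194 = 1.057897.

1.0579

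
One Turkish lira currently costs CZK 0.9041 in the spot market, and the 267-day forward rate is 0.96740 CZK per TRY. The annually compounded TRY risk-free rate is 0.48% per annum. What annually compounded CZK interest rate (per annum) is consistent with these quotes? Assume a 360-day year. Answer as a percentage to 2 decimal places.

10.08%

T = 267/360 years.
By CIP, F/S equals the CZK-to-TRY growth ratio: 0.9674/0.9041 = 1.0700144.
TRY growth factor: (1 + 0.0048)^(267/360) = 1.0035578.
That pins the CZK growth at 1.0738213.
r = 1.0738213^(360/267) − 1 = 0.100794 → 10.08%.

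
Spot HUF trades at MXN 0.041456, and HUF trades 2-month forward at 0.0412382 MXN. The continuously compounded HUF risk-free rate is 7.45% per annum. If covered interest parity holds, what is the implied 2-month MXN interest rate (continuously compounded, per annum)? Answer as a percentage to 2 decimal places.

4.29%

T = 2/12 years.
F/S = 0.0412382/0.041456 = 0.9947462 = (growth of MXN) / (growth of HUF).
HUF growth factor: e^(0.0745×2/12) = 1.0124941.
So the MXN growth factor = 1.0071747.
Take logs: ln 1.0071747 / (2/12) = 0.042895, so 4.29%.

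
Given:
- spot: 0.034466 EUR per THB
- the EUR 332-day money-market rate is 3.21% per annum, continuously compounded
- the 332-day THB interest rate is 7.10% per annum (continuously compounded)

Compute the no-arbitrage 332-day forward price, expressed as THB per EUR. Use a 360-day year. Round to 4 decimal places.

T = 332/360 years.
EUR accumulates by e^(0.0321×332/360) = 1.03004587.
THB accumulates by e^(0.0710×332/360) = 1.06766901.
CIP: F = S · (grow EUR)/(grow THB) = 0.034466 × 1.03004587/1.06766901 = 0.033251467 EUR per THB.
Quoted the other way: 1/0.033251467 = 30.0739 THB per EUR.

30.0739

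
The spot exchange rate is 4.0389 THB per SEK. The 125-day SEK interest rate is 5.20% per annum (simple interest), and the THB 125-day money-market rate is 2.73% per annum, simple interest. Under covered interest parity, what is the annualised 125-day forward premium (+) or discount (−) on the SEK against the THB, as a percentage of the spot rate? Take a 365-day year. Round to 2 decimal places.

T = 125/365 years.
CIP forward (THB per SEK) = 4.0389 × 1.0093493/1.0178082 = 4.0053331.
(F − S)/S ÷ T = (4.0053331 − 4.0389)/4.0389/(125/365) = -0.024268 → -2.43%.

-2.43%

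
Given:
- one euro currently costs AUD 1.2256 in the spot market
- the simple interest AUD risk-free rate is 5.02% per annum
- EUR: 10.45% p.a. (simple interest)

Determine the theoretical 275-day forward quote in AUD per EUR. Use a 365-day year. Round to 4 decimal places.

T = 275/365 years.
AUD growth factor: 1 + 0.0502×275/365 = 1.0378219.
EUR accumulates by 1 + 0.1045×275/365 = 1.0787329.
So F = 1.2256 × 1.0378219 / 1.0787329 = 1.179119 (AUD/EUR).

1.1791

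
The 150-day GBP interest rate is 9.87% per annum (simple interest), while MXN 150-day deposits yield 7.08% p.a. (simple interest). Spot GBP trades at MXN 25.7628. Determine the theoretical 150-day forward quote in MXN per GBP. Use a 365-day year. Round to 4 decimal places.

25.4789

T = 150/365 years.
MXN accumulates by 1 + 0.0708×150/365 = 1.02909589.
Growth of 1 GBP over T: 1 + 0.0987×150/365 = 1.04056164.
So F = 25.7628 × 1.02909589 / 1.04056164 = 25.478925 (MXN/GBP).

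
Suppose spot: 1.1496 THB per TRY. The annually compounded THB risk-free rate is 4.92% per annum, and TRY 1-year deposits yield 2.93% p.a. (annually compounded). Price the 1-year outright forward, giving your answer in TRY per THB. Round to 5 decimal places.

T = 1 year.
THB accumulates by (1 + 0.0492)^1 = 1.049200.
TRY growth factor: (1 + 0.0293)^1 = 1.029300.
CIP: F = S · (grow THB)/(grow TRY) = 1.1496 × 1.049200/1.029300 = 1.171826 THB per TRY.
Invert for TRY per THB: 1 / 1.171826 = 0.85337.

0.85337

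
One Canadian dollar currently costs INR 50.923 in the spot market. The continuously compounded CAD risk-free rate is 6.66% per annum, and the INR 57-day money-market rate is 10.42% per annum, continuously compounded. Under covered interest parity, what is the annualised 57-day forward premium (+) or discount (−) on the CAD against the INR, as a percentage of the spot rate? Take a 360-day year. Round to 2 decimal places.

T = 57/360 years.
No-arbitrage forward: 50.923 × 1.0166352 / 1.0106008 = 51.227066 INR/CAD.
(F − S)/S ÷ T = (51.227066 − 50.923)/50.923/(57/360) = 0.037712 → 3.77%.

+3.77%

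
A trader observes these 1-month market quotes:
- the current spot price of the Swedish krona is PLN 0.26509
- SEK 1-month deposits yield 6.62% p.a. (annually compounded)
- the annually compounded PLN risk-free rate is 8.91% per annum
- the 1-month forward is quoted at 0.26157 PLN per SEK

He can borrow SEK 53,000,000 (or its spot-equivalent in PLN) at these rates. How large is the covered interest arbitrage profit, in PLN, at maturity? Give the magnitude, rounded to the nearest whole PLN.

PLN 212,595

T = 1/12 years.
Route A — deposit SEK, sell forward: 53,000,000 × 1.0053560363 × 0.26157 = PLN 13,937,461.86.
Route B — convert at spot, deposit PLN: 53,000,000 × 0.26509 × 1.0071379938 = PLN 14,150,057.17.
The quoted forward undervalues SEK, so borrow SEK, convert to PLN at spot, deposit the PLN at 8.91%, and buy SEK forward at 0.26157 to cover the loan.
Arbitrage profit = |13,937,461.86 − 14,150,057.17| = PLN 212,595.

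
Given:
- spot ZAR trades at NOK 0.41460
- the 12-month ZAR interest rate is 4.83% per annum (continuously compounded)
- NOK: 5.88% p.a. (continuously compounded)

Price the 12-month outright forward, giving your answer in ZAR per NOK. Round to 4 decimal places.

2.3868

T = 1 year.
NOK growth factor: e^(0.0588×1) = 1.0605631.
ZAR accumulates by e^(0.0483×1) = 1.0494855.
So F = 0.4146 × 1.0605631 / 1.0494855 = 0.4189762 (NOK/ZAR).
Quoted the other way: 1/0.4189762 = 2.3868 ZAR per NOK.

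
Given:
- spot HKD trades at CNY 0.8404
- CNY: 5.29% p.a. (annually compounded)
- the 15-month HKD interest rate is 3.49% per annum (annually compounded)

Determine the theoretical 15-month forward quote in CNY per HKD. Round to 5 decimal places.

T = 15/12 years.
CNY growth factor: (1 + 0.0529)^(15/12) = 1.0665566.
Growth of 1 HKD over T: (1 + 0.0349)^(15/12) = 1.0438137.
So F = 0.8404 × 1.0665566 / 1.0438137 = 0.8587109 (CNY/HKD).

0.85871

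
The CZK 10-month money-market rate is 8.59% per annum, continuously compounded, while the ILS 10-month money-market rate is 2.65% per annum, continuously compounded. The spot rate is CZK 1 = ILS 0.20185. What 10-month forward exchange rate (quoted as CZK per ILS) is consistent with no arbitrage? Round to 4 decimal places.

5.2056

T = 10/12 years.
ILS growth factor: e^(0.0265×10/12) = 1.022329.
CZK growth factor: e^(0.0859×10/12) = 1.0742077.
So F = 0.20185 × 1.022329 / 1.0742077 = 0.1921017 (ILS/CZK).
Quoted the other way: 1/0.1921017 = 5.2056 CZK per ILS.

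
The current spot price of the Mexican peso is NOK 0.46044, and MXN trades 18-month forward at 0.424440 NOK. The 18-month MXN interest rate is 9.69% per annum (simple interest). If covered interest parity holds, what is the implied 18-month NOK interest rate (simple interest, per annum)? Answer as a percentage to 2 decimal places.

3.72%

T = 18/12 years.
By CIP, F/S equals the NOK-to-MXN growth ratio: 0.42444/0.46044 = 0.9218139.
MXN growth factor: 1 + 0.0969×18/12 = 1.145350.
Hence g_NOK = 1.0557996.
r = (1.0557996 − 1)/(18/12) = 0.037200 → 3.72%.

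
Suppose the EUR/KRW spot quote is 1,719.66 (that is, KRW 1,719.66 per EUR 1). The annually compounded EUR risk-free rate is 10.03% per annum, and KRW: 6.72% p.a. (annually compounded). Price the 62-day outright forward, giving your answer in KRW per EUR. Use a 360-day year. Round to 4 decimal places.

1710.6376

T = 62/360 years.
KRW growth factor: (1 + 0.0672)^(62/360) = 1.0112640238.
Growth of 1 EUR over T: (1 + 0.1003)^(62/360) = 1.0165977312.
Forward (KRW per EUR) = 1719.66 × 1.0112640238 / 1.0165977312 = 1710.637588.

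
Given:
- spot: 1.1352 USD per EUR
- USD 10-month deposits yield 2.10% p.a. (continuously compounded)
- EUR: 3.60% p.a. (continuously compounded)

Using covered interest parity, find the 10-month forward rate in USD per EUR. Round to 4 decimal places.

1.1211

T = 10/12 years.
USD accumulates by e^(0.0210×10/12) = 1.017654.
EUR growth factor: e^(0.0360×10/12) = 1.0304545.
So F = 1.1352 × 1.017654 / 1.0304545 = 1.121098 (USD/EUR).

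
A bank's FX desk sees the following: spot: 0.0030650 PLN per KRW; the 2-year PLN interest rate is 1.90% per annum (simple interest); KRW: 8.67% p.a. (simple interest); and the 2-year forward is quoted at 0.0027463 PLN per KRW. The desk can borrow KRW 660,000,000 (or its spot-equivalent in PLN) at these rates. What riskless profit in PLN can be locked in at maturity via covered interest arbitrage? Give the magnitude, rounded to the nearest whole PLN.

T = 2 years.
Route A — deposit KRW, sell forward: 660,000,000 × 1.173400 × 0.0027463 = PLN 2,126,855.56.
Route B — convert at spot, deposit PLN: 660,000,000 × 0.0030650 × 1.038000 = PLN 2,099,770.20.
The quoted forward overvalues KRW, so borrow PLN, buy KRW at spot, deposit the KRW at 8.67%, and sell the proceeds forward at 0.0027463.
Profit = 2,126,855.56 − 2,099,770.20 = PLN 27,085.

PLN 27,085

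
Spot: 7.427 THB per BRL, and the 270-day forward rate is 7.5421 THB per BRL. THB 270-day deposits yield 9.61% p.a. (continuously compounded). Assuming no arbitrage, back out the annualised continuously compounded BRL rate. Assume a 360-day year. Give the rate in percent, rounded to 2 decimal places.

T = 270/360 years.
By CIP, F/S equals the THB-to-BRL growth ratio: 7.5421/7.427 = 1.0154975.
THB growth factor: e^(0.0961×270/360) = 1.0747359.
Hence g_BRL = 1.0583344.
Take logs: ln 1.0583344 / (270/360) = 0.075595, so 7.56%.

7.56%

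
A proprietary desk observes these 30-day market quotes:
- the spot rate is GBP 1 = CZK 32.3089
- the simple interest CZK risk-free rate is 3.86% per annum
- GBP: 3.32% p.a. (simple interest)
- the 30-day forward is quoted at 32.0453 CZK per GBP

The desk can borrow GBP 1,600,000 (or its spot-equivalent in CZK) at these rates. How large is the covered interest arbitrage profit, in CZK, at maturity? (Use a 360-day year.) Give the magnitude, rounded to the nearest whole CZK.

T = 30/360 years.
Keep in GBP, deliver into the forward: 1,600,000·1.0027666667·32.0453 = CZK 51,414,333.86.
Swap to CZK now, deposit: 1,600,000·32.3089·1.0032166667 = CZK 51,860,523.14.
The quoted forward undervalues GBP, so borrow GBP, convert to CZK at spot, deposit the CZK at 3.86%, and buy GBP forward at 32.0453 to cover the loan.
Profit = 51,860,523.14 − 51,414,333.86 = CZK 446,189.

CZK 446,189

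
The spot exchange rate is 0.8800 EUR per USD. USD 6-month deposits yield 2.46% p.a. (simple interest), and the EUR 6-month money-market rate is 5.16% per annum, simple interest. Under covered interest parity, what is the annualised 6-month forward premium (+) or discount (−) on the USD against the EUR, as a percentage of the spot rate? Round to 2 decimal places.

+2.67%

T = 6/12 years.
F = S · g_EUR/g_USD = 0.88 × 1.025800/1.012300 = 0.8917357.
Annualised premium = (F − S)/S × (1/T) = (0.8917357 − 0.88)/0.88 ÷ (6/12) = 2.67%.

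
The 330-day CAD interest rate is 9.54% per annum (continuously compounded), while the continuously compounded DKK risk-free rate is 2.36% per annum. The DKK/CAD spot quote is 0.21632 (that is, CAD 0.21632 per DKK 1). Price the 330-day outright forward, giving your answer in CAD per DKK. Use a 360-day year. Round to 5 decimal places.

T = 330/360 years.
Growth of 1 CAD over T: e^(0.0954×330/360) = 1.0913877.
DKK accumulates by e^(0.0236×330/360) = 1.021869.
Forward (CAD per DKK) = 0.21632 × 1.0913877 / 1.021869 = 0.2310365.

0.23104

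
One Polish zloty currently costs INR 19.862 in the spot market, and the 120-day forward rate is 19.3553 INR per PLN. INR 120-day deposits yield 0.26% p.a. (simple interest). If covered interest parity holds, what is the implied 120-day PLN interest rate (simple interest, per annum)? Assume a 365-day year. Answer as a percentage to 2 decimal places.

T = 120/365 years.
By CIP, F/S equals the INR-to-PLN growth ratio: 19.3553/19.862 = 0.9744890.
INR growth factor: 1 + 0.0026×120/365 = 1.0008548.
That pins the PLN growth at 1.027056.
(1.027056 − 1)/T = 0.082295, i.e. 8.23%.

8.23%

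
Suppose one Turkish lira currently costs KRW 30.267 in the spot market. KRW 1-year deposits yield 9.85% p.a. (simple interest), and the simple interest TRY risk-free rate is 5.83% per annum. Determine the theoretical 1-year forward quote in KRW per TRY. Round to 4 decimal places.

31.4167

T = 1 year.
Growth of 1 KRW over T: 1 + 0.0985×1 = 1.098500.
Growth of 1 TRY over T: 1 + 0.0583×1 = 1.058300.
Forward (KRW per TRY) = 30.267 × 1.098500 / 1.058300 = 31.416706.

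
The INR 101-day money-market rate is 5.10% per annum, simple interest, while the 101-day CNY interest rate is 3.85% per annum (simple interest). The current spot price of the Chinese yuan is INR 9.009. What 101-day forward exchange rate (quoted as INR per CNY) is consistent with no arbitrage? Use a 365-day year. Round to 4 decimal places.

T = 101/365 years.
INR accumulates by 1 + 0.0510×101/365 = 1.0141123.
Growth of 1 CNY over T: 1 + 0.0385×101/365 = 1.0106534.
So F = 9.009 × 1.0141123 / 1.0106534 = 9.039833 (INR/CNY).

9.0398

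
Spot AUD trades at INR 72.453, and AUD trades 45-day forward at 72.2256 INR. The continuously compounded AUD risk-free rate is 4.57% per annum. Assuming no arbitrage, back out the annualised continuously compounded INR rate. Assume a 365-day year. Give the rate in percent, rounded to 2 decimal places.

2.02%

T = 45/365 years.
CIP gives F = S · g_INR/g_AUD, so g_INR/g_AUD = 72.2256/72.453 = 0.9968614.
AUD growth factor: e^(0.0457×45/365) = 1.0056501.
So the INR growth factor = 1.0024938.
r = ln(1.0024938)/(45/365) = 0.020202 → 2.02%.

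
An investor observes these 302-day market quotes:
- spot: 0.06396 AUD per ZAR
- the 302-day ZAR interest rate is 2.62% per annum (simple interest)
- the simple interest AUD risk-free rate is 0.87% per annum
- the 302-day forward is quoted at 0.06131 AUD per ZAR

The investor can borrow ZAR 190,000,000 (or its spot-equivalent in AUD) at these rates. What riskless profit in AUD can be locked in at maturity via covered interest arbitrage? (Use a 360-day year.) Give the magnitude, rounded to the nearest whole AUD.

AUD 336,162

T = 302/360 years.
Keep in ZAR, deliver into the forward: 190,000,000·1.0219788889·0.06131 = AUD 11,904,929.88.
Swap to AUD now, deposit: 190,000,000·0.06396·1.0072983333 = AUD 12,241,092.27.
The quoted forward undervalues ZAR, so borrow ZAR, convert to AUD at spot, deposit the AUD at 0.87%, and buy ZAR forward at 0.06131 to cover the loan.
Profit = 12,241,092.27 − 11,904,929.88 = AUD 336,162.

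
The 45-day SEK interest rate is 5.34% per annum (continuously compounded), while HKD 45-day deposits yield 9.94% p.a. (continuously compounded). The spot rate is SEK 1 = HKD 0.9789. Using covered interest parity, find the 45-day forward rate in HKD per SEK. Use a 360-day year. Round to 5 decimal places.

0.98454

T = 45/360 years.
Growth of 1 HKD over T: e^(0.0994×45/360) = 1.0125025.
Growth of 1 SEK over T: e^(0.0534×45/360) = 1.0066973.
CIP: F = S · (grow HKD)/(grow SEK) = 0.9789 × 1.0125025/1.0066973 = 0.9845449 HKD per SEK.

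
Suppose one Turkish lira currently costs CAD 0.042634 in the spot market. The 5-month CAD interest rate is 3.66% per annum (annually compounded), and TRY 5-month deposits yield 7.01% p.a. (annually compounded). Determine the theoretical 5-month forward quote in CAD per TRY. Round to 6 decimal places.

0.042073

T = 5/12 years.
CAD accumulates by (1 + 0.0366)^(5/12) = 1.0150903.
Growth of 1 TRY over T: (1 + 0.0701)^(5/12) = 1.0286323.
CIP: F = S · (grow CAD)/(grow TRY) = 0.042634 × 1.0150903/1.0286323 = 0.04207272 CAD per TRY.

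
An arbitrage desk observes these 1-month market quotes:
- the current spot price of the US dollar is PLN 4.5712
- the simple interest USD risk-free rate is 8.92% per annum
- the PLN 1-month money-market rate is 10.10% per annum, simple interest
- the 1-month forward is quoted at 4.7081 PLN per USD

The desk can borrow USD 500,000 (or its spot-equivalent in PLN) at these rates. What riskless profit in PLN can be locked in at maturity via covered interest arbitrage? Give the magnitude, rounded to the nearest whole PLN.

T = 1/12 years.
Keep in USD, deliver into the forward: 500,000·1.007433333·4.7081 = PLN 2,371,548.44.
Swap to PLN now, deposit: 500,000·4.5712·1.008416667 = PLN 2,304,837.13.
The quoted forward overvalues USD, so borrow PLN, buy USD at spot, deposit the USD at 8.92%, and sell the proceeds forward at 4.7081.
The gap between the two covered legs is PLN 66,711.

PLN 66,711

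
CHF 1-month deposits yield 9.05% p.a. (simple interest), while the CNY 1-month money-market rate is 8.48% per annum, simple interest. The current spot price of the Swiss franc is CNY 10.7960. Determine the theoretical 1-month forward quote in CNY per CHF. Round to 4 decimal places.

T = 1/12 years.
Growth of 1 CNY over T: 1 + 0.0848×1/12 = 1.00706667.
CHF growth factor: 1 + 0.0905×1/12 = 1.00754167.
So F = 10.796 × 1.00706667 / 1.00754167 = 10.790910 (CNY/CHF).

10.7909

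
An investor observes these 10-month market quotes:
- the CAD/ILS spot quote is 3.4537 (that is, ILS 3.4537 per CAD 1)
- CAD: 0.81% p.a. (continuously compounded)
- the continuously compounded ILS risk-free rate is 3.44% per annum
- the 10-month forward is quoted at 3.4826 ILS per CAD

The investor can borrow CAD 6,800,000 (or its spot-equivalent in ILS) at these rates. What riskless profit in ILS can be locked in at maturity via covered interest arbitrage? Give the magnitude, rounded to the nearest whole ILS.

T = 10/12 years.
Route A — deposit CAD, sell forward: 6,800,000 × 1.0067728326 × 3.4826 = ILS 23,842,072.05.
Route B — convert at spot, deposit ILS: 6,800,000 × 3.4537 × 1.0290815101 = ILS 24,168,143.92.
The quoted forward undervalues CAD, so borrow CAD, convert to ILS at spot, deposit the ILS at 3.44%, and buy CAD forward at 3.4826 to cover the loan.
Arbitrage profit = |23,842,072.05 − 24,168,143.92| = ILS 326,072.

ILS 326,072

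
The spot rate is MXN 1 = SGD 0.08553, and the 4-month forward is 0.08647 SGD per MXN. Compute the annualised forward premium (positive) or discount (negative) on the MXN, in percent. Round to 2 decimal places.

T = 4/12 years.
(F − S)/S = (0.08647 − 0.08553)/0.08553 = 0.0109903.
Annualise by dividing by T: 0.0109903 / (4/12) = 0.032971 → 3.30%.

+3.30%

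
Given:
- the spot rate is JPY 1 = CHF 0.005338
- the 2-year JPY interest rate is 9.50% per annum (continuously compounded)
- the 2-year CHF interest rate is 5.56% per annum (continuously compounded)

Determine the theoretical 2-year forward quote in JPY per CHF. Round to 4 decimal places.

202.6954

T = 2 years.
Growth of 1 CHF over T: e^(0.0556×2) = 1.117618408.
JPY accumulates by e^(0.0950×2) = 1.209249598.
CIP: F = S · (grow CHF)/(grow JPY) = 0.005338 × 1.117618408/1.209249598 = 0.00493351172 CHF per JPY.
Quoted the other way: 1/0.00493351172 = 202.6954 JPY per CHF.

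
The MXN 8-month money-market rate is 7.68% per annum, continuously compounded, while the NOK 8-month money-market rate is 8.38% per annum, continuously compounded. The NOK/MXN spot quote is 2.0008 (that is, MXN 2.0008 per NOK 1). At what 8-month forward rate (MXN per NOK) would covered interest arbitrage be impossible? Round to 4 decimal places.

1.9915

T = 8/12 years.
Growth of 1 MXN over T: e^(0.0768×8/12) = 1.0525334.
NOK growth factor: e^(0.0838×8/12) = 1.0574567.
CIP: F = S · (grow MXN)/(grow NOK) = 2.0008 × 1.0525334/1.0574567 = 1.991485 MXN per NOK.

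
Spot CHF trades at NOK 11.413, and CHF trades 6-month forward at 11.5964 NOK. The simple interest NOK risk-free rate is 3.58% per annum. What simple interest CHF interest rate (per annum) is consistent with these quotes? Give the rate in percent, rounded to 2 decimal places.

T = 6/12 years.
CIP gives F = S · g_NOK/g_CHF, so g_NOK/g_CHF = 11.5964/11.413 = 1.0160694.
The NOK side grows by 1 + 0.0358×6/12 = 1.017900.
That pins the CHF growth at 1.0018016.
r = (1.0018016 − 1)/(6/12) = 0.003603 → 0.36%.

0.36%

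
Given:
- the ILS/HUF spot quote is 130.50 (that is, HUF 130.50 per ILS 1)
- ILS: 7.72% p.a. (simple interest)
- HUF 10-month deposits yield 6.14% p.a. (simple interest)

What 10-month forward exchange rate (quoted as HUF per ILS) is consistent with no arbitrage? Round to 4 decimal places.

128.8856

T = 10/12 years.
HUF accumulates by 1 + 0.0614×10/12 = 1.051166667.
ILS accumulates by 1 + 0.0772×10/12 = 1.064333333.
Forward (HUF per ILS) = 130.5 × 1.051166667 / 1.064333333 = 128.885609.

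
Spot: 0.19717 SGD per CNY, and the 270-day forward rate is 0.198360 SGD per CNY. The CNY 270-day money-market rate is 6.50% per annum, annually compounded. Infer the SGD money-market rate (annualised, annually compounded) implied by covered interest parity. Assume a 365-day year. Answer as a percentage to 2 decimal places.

7.37%

T = 270/365 years.
By CIP, F/S equals the SGD-to-CNY growth ratio: 0.19836/0.19717 = 1.0060354.
The CNY side grows by (1 + 0.0650)^(270/365) = 1.0476862.
That pins the SGD growth at 1.0540094.
Annualise: 1.0540094^(365/270) − 1 = 0.073699 = 7.37%.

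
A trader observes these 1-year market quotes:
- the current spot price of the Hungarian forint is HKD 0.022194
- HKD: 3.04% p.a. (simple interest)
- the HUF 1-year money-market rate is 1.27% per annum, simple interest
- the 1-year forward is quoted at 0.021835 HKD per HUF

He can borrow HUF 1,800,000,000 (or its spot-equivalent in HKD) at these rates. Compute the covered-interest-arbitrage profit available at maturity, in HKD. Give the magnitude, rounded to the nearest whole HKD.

T = 1 year.
Keep in HUF, deliver into the forward: 1,800,000,000·1.012700·0.021835 = HKD 39,802,148.10.
Swap to HKD now, deposit: 1,800,000,000·0.022194·1.030400 = HKD 41,163,655.68.
The quoted forward undervalues HUF, so borrow HUF, convert to HKD at spot, deposit the HKD at 3.04%, and buy HUF forward at 0.021835 to cover the loan.
The gap between the two covered legs is HKD 1,361,508.

HKD 1,361,508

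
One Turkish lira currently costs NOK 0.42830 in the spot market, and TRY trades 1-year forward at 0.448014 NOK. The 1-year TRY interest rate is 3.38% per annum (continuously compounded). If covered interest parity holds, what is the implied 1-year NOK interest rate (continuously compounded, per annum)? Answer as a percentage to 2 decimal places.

7.88%

T = 1 year.
F/S = 0.448014/0.4283 = 1.0460285 = (growth of NOK) / (growth of TRY).
TRY growth factor: e^(0.0338×1) = 1.0343777.
That pins the NOK growth at 1.0819886.
Take logs: ln 1.0819886 / 1 = 0.078801, so 7.88%.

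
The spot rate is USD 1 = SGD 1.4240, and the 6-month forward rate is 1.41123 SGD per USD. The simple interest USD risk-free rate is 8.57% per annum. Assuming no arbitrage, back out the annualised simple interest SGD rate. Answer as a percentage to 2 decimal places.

T = 6/12 years.
CIP gives F = S · g_SGD/g_USD, so g_SGD/g_USD = 1.41123/1.424 = 0.9910323.
The USD side grows by 1 + 0.0857×6/12 = 1.042850.
Hence g_SGD = 1.033498.
r = (1.033498 − 1)/(6/12) = 0.066996 → 6.70%.

6.70%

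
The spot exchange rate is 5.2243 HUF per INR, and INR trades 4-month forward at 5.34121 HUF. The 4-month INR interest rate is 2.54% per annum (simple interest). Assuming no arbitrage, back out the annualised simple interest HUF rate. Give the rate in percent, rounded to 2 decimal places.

T = 4/12 years.
By CIP, F/S equals the HUF-to-INR growth ratio: 5.34121/5.2243 = 1.0223781.
INR growth factor: 1 + 0.0254×4/12 = 1.0084667.
So the HUF growth factor = 1.0310343.
r = (1.0310343 − 1)/(4/12) = 0.093103 → 9.31%.

9.31%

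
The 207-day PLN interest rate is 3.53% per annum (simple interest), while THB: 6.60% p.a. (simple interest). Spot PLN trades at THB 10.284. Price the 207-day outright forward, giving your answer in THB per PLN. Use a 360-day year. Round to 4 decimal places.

T = 207/360 years.
THB accumulates by 1 + 0.0660×207/360 = 1.037950.
PLN growth factor: 1 + 0.0353×207/360 = 1.0202975.
So F = 10.284 × 1.037950 / 1.0202975 = 10.461927 (THB/PLN).

10.4619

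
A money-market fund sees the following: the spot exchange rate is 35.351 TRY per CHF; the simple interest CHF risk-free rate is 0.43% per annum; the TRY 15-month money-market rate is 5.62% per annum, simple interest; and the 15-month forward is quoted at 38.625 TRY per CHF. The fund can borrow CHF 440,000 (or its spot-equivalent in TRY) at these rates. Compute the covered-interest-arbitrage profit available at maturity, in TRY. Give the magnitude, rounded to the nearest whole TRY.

TRY 439,209

T = 15/12 years.
Invest the CHF and cover forward: 440,000 × 1.005375 × 38.625 = TRY 17,086,348.13.
Convert at spot and invest in TRY: 440,000 × 35.351 × 1.070250 = TRY 16,647,139.41.
The quoted forward overvalues CHF, so borrow TRY, buy CHF at spot, deposit the CHF at 0.43%, and sell the proceeds forward at 38.625.
The gap between the two covered legs is TRY 439,209.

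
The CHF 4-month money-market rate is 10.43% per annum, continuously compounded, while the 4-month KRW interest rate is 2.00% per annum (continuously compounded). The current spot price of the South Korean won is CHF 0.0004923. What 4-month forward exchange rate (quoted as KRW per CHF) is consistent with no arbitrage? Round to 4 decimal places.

T = 4/12 years.
CHF growth factor: e^(0.1043×4/12) = 1.0353780924.
KRW growth factor: e^(0.0200×4/12) = 1.0066889384.
CIP: F = S · (grow CHF)/(grow KRW) = 0.0004923 × 1.0353780924/1.0066889384 = 0.0005063298259 CHF per KRW.
Quoted the other way: 1/0.0005063298259 = 1974.9972 KRW per CHF.

1974.9972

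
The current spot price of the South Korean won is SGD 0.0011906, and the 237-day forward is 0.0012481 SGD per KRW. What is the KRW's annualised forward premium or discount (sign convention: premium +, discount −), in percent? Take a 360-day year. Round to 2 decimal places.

+7.34%

T = 237/360 years.
(F − S)/S = (0.0012481 − 0.0011906)/0.0011906 = 0.0482950.
Per annum: 0.0482950 / (237/360) = 0.073359 = 7.34%.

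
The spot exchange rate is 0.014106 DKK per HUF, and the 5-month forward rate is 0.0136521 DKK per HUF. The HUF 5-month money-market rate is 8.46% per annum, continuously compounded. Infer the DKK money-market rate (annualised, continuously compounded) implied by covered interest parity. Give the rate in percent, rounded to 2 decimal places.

0.61%

T = 5/12 years.
By CIP, F/S equals the DKK-to-HUF growth ratio: 0.0136521/0.014106 = 0.9678222.
HUF growth factor: e^(0.0846×5/12) = 1.0358786.
So the DKK growth factor = 1.0025463.
Take logs: ln 1.0025463 / (5/12) = 0.006103, so 0.61%.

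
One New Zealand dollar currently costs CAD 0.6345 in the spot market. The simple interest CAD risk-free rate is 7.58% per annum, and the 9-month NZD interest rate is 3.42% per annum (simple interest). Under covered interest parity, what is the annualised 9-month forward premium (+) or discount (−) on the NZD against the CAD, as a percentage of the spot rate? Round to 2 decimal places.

T = 9/12 years.
No-arbitrage forward: 0.6345 × 1.056850 / 1.025650 = 0.6538013 CAD/NZD.
Annualised premium = (F − S)/S × (1/T) = (0.6538013 − 0.6345)/0.6345 ÷ (9/12) = 4.06%.

+4.06%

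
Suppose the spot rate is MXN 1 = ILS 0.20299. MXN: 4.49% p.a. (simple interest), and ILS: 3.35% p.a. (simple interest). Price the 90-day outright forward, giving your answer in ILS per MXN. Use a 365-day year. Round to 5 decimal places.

0.20243

T = 90/365 years.
ILS growth factor: 1 + 0.0335×90/365 = 1.0082603.
MXN accumulates by 1 + 0.0449×90/365 = 1.0110712.
CIP: F = S · (grow ILS)/(grow MXN) = 0.20299 × 1.0082603/1.0110712 = 0.2024257 ILS per MXN.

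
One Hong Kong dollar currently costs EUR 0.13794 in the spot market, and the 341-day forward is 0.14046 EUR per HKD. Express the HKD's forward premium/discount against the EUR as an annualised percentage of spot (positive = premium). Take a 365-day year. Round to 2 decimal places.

T = 341/365 years.
Period premium: (0.14046 − 0.13794)/0.13794 = 0.0182688.
Per annum: 0.0182688 / (341/365) = 0.019555 = 1.96%.

+1.96%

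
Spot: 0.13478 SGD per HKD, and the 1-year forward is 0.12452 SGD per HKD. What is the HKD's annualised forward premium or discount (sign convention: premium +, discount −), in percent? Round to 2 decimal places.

T = 1 year.
HKD trades forward at -7.61241% vs spot over the period.
×(1/T) gives -7.61% p.a.

-7.61%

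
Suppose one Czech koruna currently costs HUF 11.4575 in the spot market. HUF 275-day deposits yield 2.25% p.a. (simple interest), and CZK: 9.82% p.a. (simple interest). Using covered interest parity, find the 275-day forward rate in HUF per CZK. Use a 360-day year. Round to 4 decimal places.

10.8412

T = 275/360 years.
Growth of 1 HUF over T: 1 + 0.0225×275/360 = 1.0171875.
Growth of 1 CZK over T: 1 + 0.0982×275/360 = 1.07501389.
Forward (HUF per CZK) = 11.4575 × 1.0171875 / 1.07501389 = 10.841186.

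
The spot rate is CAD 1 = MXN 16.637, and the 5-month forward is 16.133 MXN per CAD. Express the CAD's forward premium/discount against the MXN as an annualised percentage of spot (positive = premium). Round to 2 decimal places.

T = 5/12 years.
CAD trades forward at -3.02939% vs spot over the period.
Annualise by dividing by T: -0.0302939 / (5/12) = -0.072705 → -7.27%.

-7.27%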